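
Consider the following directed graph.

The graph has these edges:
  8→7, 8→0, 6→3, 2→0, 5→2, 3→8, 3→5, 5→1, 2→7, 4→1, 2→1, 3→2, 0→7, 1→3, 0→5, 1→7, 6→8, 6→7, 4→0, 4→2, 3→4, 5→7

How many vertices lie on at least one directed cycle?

7

A vertex is on a directed cycle iff it belongs to a strongly connected component of size ≥ 2 (or has a self-loop).
The vertices on cycles are {0, 1, 2, 3, 4, 5, 8} — 7 in total.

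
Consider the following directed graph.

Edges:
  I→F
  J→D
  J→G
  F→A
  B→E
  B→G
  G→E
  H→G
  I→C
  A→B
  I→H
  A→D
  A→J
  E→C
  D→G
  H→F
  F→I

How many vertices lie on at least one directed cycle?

3

A vertex is on a directed cycle iff it belongs to a strongly connected component of size ≥ 2 (or has a self-loop).
The vertices on cycles are {F, H, I} — 3 in total.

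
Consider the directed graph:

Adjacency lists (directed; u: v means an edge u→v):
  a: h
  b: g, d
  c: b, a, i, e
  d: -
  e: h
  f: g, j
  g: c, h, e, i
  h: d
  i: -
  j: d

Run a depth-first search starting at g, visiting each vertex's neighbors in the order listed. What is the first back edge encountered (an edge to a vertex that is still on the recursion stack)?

b→g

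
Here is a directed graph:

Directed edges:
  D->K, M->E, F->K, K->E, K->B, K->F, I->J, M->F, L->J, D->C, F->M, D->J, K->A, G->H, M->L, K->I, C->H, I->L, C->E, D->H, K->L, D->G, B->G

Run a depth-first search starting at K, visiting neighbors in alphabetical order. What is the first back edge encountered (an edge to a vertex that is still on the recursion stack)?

F->K

DFS from K (visiting neighbors in alphabetical order); mark gray on enter, black on exit:
K gray
  A gray
  A black
  B gray
    G gray
      H gray
      H black
    G black
  B black
  E gray
  E black
  F gray
    F→K: K is gray → back edge
First back edge: F → K.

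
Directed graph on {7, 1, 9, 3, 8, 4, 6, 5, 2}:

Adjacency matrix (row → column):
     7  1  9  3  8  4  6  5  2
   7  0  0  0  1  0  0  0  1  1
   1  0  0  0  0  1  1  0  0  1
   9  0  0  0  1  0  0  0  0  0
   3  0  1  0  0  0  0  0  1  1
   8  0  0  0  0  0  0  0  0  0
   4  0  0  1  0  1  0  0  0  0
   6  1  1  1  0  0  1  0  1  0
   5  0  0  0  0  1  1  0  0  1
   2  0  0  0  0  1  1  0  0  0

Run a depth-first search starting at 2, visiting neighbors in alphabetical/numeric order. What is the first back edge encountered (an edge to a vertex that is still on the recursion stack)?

1→2

DFS from 2 (visiting neighbors in alphabetical/numeric order); mark gray on enter, black on exit:
2 gray
  4 gray
    8 gray
    8 black
    9 gray
      3 gray
        1 gray
          1→2: 2 is gray → back edge
First back edge: 1 → 2.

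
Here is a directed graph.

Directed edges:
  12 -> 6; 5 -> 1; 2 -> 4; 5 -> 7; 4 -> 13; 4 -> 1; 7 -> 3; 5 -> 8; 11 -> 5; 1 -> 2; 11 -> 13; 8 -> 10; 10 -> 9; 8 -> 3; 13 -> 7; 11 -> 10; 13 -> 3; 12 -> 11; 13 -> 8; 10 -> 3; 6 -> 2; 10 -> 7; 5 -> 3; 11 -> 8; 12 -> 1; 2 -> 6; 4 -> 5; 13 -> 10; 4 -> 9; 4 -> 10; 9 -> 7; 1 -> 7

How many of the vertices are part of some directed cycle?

5

A vertex is on a directed cycle iff it belongs to a strongly connected component of size ≥ 2 (or has a self-loop).
The vertices on cycles are {1, 2, 4, 5, 6} — 5 in total.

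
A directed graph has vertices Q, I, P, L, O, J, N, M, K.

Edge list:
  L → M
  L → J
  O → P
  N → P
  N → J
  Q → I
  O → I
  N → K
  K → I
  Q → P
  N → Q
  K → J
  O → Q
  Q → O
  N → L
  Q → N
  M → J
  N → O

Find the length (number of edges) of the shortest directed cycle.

2

For each vertex v, BFS finds the shortest path from v back to v.
The shortest such closed walk is N → Q → N, length 2.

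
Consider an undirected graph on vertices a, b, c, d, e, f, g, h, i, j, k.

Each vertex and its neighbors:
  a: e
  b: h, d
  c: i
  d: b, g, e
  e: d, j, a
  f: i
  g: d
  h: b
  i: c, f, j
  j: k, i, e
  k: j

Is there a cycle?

No

DFS, tracking each vertex's parent; an edge to a visited non-parent vertex closes a cycle.
Start from e:
visit e (parent –)
  visit d (parent e)
    visit b (parent d)
      visit h (parent b)
        h–b: parent, skip
      b–d: parent, skip
    visit g (parent d)
      g–d: parent, skip
    d–e: parent, skip
  visit j (parent e)
    visit k (parent j)
      k–j: parent, skip
    visit i (parent j)
      visit c (parent i)
        c–i: parent, skip
      visit f (parent i)
        f–i: parent, skip
      i–j: parent, skip
    j–e: parent, skip
  visit a (parent e)
    a–e: parent, skip
No non-parent visited neighbor found — the graph is a forest.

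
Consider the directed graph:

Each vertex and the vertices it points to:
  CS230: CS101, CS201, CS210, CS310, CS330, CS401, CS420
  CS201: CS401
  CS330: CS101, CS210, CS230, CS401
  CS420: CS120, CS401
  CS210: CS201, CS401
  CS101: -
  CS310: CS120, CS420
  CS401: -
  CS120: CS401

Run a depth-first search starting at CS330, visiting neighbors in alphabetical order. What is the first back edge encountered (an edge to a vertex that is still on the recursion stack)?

CS230→CS330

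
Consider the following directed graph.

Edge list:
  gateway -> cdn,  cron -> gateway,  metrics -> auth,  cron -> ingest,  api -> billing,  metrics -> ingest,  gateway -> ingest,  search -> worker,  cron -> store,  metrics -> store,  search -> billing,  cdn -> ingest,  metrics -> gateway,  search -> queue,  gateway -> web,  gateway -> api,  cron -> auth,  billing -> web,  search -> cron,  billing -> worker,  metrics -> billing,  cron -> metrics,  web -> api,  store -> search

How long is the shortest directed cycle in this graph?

3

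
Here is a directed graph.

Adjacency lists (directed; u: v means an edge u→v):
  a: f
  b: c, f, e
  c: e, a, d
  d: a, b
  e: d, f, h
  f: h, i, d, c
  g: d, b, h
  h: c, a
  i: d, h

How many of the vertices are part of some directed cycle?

A vertex is on a directed cycle iff it belongs to a strongly connected component of size ≥ 2 (or has a self-loop).
The vertices on cycles are {a, b, c, d, e, f, h, i} — 8 in total.

8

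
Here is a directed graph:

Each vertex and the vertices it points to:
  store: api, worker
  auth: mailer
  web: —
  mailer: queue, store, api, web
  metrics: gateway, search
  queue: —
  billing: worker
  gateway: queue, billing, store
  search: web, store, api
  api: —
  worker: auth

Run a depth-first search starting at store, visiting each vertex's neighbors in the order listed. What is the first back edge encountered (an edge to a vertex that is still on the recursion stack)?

DFS from store (visiting each vertex's neighbors in the order listed); mark gray on enter, black on exit:
store gray
  api gray
  api black
  worker gray
    auth gray
      mailer gray
        queue gray
        queue black
        mailer→store: store is gray → back edge
First back edge: mailer → store.

mailer→store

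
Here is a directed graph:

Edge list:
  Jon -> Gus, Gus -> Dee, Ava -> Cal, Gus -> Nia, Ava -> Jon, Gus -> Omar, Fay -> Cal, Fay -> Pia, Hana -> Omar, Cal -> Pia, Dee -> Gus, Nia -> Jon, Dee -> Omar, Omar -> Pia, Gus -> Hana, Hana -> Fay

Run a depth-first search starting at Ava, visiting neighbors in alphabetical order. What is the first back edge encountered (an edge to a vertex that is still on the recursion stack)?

DFS from Ava (visiting neighbors in alphabetical order); mark gray on enter, black on exit:
Ava gray
  Cal gray
    Pia gray
    Pia black
  Cal black
  Jon gray
    Gus gray
      Dee gray
        Dee→Gus: Gus is gray → back edge
First back edge: Dee → Gus.

Dee->Gus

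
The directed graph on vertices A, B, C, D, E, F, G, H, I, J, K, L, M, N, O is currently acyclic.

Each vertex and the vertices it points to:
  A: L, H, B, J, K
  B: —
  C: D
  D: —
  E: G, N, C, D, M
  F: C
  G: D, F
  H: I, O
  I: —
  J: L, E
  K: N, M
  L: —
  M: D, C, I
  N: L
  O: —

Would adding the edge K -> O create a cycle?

No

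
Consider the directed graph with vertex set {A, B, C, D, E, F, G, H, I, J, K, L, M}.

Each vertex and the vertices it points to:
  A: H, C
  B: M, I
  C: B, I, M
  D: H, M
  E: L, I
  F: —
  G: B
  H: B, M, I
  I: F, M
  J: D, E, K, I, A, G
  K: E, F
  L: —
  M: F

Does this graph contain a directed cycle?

No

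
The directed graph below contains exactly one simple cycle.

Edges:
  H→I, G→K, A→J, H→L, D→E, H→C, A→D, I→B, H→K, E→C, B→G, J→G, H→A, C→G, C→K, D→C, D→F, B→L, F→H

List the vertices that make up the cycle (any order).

DFS with gray/black marking from H:
H gray
  L gray
  L black
  C gray
    K gray
    K black
    G gray
      G→K: K black — skip
    G black
  C black
  H→K: K black — skip
  I gray
    B gray
      B→G: G black — skip
      B→L: L black — skip
    B black
  I black
  A gray
    J gray
      J→G: G black — skip
    J black
    D gray
      E gray
        E→C: C black — skip
      E black
      D→C: C black — skip
      F gray
        F→H: H is gray → back edge
Back edge closes the cycle H → A → D → F → H; its vertices are {A, D, F, H}.

A, D, F, H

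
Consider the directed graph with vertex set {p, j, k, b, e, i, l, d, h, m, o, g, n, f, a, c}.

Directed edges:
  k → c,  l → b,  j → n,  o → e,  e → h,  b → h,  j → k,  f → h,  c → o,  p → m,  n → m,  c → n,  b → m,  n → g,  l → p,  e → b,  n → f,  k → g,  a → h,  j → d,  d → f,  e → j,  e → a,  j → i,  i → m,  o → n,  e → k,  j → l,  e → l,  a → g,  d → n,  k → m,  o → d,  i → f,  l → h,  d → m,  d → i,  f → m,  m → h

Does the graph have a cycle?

DFS with white/gray/black marking, starting from h:
h gray
h black
p gray
  m gray
    m→h: h black — skip
  m black
p black
j gray
  i gray
    i→m: m black — skip
    f gray
      f→m: m black — skip
      f→h: h black — skip
    f black
  i black
  k gray
    c gray
      n gray
        g gray
        g black
        n→f: f black — skip
        n→m: m black — skip
      n black
      o gray
        o→n: n black — skip
        e gray
          l gray
            l→h: h black — skip
            b gray
              b→m: m black — skip
              b→h: h black — skip
            b black
            l→p: p black — skip
          l black
          e→h: h black — skip
          e→k: k is gray → back edge
Back edge found, so a cycle exists: k → c → o → e → k.

Yes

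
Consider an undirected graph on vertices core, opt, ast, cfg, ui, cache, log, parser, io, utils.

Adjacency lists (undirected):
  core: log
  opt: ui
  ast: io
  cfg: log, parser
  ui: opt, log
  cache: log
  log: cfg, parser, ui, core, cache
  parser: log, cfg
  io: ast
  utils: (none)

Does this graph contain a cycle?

Yes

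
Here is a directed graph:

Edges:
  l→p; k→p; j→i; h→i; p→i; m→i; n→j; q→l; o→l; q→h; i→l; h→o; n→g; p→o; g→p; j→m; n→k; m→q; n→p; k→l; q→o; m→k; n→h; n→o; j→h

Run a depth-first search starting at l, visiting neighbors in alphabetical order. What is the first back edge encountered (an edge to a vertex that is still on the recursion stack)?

DFS from l (visiting neighbors in alphabetical order); mark gray on enter, black on exit:
l gray
  p gray
    i gray
      i→l: l is gray → back edge
First back edge: i → l.

i→l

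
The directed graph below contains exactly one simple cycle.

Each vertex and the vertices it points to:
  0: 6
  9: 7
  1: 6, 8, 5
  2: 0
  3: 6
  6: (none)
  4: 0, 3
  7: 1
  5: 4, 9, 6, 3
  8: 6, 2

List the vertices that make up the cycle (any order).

1, 5, 7, 9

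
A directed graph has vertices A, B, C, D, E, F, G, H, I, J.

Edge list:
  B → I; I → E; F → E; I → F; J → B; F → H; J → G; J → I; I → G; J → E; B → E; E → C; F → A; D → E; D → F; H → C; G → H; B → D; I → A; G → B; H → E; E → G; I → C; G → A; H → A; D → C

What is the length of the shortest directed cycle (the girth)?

For each vertex v, BFS finds the shortest path from v back to v.
The shortest such closed walk is B → I → G → B, length 3.

3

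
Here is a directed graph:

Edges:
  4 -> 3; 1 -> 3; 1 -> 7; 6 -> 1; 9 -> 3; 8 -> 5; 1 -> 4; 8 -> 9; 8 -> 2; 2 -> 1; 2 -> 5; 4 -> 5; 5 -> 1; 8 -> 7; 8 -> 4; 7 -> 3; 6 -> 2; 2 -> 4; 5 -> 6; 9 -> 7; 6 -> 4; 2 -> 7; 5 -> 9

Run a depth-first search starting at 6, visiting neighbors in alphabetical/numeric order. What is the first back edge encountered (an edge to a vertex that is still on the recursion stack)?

5→1

DFS from 6 (visiting neighbors in alphabetical/numeric order); mark gray on enter, black on exit:
6 gray
  1 gray
    3 gray
    3 black
    4 gray
      4→3: 3 black — skip
      5 gray
        5→1: 1 is gray → back edge
First back edge: 5 → 1.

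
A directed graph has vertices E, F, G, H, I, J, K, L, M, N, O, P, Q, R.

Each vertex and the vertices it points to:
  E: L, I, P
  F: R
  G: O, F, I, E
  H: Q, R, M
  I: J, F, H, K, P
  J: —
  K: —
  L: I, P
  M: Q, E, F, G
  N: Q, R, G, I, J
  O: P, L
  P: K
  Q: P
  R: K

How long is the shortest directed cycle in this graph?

4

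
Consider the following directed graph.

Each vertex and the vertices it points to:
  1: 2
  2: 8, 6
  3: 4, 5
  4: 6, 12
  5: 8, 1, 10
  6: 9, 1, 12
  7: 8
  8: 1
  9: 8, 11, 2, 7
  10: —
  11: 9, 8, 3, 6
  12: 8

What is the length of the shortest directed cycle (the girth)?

For each vertex v, BFS finds the shortest path from v back to v.
The shortest such closed walk is 11 → 9 → 11, length 2.

2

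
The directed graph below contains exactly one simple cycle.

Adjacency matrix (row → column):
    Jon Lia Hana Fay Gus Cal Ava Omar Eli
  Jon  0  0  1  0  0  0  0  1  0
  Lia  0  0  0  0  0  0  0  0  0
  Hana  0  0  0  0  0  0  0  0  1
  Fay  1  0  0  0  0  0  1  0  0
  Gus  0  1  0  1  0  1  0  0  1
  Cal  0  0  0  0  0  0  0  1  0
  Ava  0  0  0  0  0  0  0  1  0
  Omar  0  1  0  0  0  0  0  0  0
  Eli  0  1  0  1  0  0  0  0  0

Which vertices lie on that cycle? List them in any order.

Eli, Fay, Jon, Hana

DFS with gray/black marking from Eli:
Eli gray
  Fay gray
    Jon gray
      Omar gray
        Lia gray
        Lia black
      Omar black
      Hana gray
        Hana→Eli: Eli is gray → back edge
Back edge closes the cycle Eli → Fay → Jon → Hana → Eli; its vertices are {Eli, Fay, Jon, Hana}.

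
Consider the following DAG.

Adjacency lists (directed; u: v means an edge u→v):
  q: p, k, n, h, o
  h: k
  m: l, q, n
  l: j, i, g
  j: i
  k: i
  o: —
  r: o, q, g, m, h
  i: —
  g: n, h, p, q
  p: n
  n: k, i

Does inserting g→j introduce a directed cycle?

Adding g→j creates a cycle iff j can already reach g.
Explore from j: no path reaches g. The graph stays acyclic.

No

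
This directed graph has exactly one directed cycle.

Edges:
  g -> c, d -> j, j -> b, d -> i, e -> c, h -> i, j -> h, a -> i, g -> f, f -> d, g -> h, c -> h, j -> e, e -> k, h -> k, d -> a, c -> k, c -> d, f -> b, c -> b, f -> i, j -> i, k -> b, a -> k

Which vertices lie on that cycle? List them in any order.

c, d, e, j

DFS with gray/black marking from c:
c gray
  h gray
    k gray
      b gray
      b black
    k black
    i gray
    i black
  h black
  c→k: k black — skip
  d gray
    a gray
      a→i: i black — skip
      a→k: k black — skip
    a black
    j gray
      j→b: b black — skip
      e gray
        e→c: c is gray → back edge
Back edge closes the cycle c → d → j → e → c; its vertices are {c, d, e, j}.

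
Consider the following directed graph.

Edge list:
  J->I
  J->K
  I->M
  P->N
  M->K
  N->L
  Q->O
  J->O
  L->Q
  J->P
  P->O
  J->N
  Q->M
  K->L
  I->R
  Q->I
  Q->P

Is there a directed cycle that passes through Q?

Yes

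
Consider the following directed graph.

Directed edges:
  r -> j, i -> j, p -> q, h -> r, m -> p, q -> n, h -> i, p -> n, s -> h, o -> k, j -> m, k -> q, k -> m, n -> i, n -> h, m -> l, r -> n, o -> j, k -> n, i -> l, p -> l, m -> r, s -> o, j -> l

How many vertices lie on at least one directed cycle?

8

A vertex is on a directed cycle iff it belongs to a strongly connected component of size ≥ 2 (or has a self-loop).
The vertices on cycles are {h, i, j, m, n, p, q, r} — 8 in total.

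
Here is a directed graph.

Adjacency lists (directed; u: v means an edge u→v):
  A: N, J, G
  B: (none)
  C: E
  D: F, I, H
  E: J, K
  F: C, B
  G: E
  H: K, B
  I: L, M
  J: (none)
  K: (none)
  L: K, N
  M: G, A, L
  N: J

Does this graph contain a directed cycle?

No

DFS with white/gray/black marking, starting from L:
L gray
  K gray
  K black
  N gray
    J gray
    J black
  N black
L black
A gray
  A→N: N black — skip
  A→J: J black — skip
  G gray
    E gray
      E→J: J black — skip
      E→K: K black — skip
    E black
  G black
A black
B gray
B black
C gray
  C→E: E black — skip
C black
D gray
  F gray
    F→C: C black — skip
    F→B: B black — skip
  F black
  I gray
    I→L: L black — skip
    M gray
      M→G: G black — skip
      M→A: A black — skip
      M→L: L black — skip
    M black
  I black
  H gray
    H→K: K black — skip
    H→B: B black — skip
  H black
D black
Every edge goes to a white or black vertex — no back edge, so the graph is acyclic.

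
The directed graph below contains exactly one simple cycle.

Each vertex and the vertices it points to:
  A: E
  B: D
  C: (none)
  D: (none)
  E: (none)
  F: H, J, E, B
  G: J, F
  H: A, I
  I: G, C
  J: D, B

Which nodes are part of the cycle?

F, G, H, I

DFS with gray/black marking from H:
H gray
  A gray
    E gray
    E black
  A black
  I gray
    G gray
      J gray
        D gray
        D black
        B gray
          B→D: D black — skip
        B black
      J black
      F gray
        F→H: H is gray → back edge
Back edge closes the cycle H → I → G → F → H; its vertices are {F, G, H, I}.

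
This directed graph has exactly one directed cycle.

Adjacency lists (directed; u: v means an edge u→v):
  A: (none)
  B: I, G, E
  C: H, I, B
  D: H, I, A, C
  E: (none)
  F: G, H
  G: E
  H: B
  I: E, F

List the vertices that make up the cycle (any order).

DFS with gray/black marking from I:
I gray
  E gray
  E black
  F gray
    G gray
      G→E: E black — skip
    G black
    H gray
      B gray
        B→I: I is gray → back edge
Back edge closes the cycle I → F → H → B → I; its vertices are {B, F, H, I}.

B, F, H, I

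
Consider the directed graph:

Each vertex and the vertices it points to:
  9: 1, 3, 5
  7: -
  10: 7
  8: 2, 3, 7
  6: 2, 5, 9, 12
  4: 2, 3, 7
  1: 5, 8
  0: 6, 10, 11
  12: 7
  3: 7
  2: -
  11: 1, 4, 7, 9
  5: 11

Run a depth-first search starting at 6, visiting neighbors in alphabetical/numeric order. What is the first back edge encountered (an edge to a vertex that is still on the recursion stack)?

1→5

DFS from 6 (visiting neighbors in alphabetical/numeric order); mark gray on enter, black on exit:
6 gray
  2 gray
  2 black
  5 gray
    11 gray
      1 gray
        1→5: 5 is gray → back edge
First back edge: 1 → 5.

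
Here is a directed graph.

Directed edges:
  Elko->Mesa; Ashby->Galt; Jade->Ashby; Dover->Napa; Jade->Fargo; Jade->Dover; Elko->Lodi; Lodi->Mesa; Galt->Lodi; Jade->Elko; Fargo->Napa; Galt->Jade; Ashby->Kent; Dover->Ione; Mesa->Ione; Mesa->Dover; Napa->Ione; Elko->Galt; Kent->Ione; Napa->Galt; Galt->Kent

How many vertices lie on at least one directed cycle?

A vertex is on a directed cycle iff it belongs to a strongly connected component of size ≥ 2 (or has a self-loop).
The vertices on cycles are {Elko, Galt, Jade, Lodi, Mesa, Napa, Ashby, Dover, Fargo} — 9 in total.

9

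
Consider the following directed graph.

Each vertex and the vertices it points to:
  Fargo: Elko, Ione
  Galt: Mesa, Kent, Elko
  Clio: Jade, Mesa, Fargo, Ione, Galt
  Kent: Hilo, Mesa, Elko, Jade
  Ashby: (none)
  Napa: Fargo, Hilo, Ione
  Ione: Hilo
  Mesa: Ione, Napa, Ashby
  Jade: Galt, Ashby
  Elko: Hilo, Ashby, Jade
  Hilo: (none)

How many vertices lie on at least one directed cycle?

7

A vertex is on a directed cycle iff it belongs to a strongly connected component of size ≥ 2 (or has a self-loop).
The vertices on cycles are {Elko, Galt, Jade, Kent, Mesa, Napa, Fargo} — 7 in total.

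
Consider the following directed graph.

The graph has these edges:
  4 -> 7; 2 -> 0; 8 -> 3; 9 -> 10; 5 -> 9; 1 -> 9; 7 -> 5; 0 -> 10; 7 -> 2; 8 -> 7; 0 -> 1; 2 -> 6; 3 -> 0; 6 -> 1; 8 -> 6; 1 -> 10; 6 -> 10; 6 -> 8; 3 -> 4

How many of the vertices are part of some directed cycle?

6

A vertex is on a directed cycle iff it belongs to a strongly connected component of size ≥ 2 (or has a self-loop).
The vertices on cycles are {2, 3, 4, 6, 7, 8} — 6 in total.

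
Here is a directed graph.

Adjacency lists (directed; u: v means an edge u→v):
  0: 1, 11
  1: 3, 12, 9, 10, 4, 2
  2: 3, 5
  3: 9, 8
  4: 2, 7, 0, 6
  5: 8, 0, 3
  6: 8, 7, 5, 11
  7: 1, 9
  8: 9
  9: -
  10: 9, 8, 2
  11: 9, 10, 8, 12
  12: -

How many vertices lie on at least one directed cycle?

9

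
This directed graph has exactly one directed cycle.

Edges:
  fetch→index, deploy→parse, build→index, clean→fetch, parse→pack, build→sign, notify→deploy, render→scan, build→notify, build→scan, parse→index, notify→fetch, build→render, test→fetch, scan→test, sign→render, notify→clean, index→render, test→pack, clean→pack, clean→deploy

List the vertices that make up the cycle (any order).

scan, test, fetch, index, render

DFS with gray/black marking from scan:
scan gray
  test gray
    fetch gray
      index gray
        render gray
          render→scan: scan is gray → back edge
Back edge closes the cycle scan → test → fetch → index → render → scan; its vertices are {scan, test, fetch, index, render}.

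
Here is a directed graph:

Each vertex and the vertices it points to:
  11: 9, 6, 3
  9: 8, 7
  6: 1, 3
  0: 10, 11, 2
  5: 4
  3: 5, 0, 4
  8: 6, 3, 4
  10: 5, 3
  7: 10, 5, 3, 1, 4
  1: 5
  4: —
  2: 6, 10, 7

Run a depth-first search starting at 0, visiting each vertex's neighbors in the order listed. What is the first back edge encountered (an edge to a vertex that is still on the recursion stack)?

DFS from 0 (visiting each vertex's neighbors in the order listed); mark gray on enter, black on exit:
0 gray
  10 gray
    5 gray
      4 gray
      4 black
    5 black
    3 gray
      3→5: 5 black — skip
      3→0: 0 is gray → back edge
First back edge: 3 → 0.

3→0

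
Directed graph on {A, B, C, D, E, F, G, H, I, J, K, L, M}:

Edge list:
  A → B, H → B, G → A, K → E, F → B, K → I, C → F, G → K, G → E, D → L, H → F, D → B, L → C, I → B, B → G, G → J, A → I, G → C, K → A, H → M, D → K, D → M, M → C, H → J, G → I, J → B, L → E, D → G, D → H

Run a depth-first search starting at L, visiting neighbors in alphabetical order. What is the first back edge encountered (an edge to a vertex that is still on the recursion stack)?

A->B

DFS from L (visiting neighbors in alphabetical order); mark gray on enter, black on exit:
L gray
  C gray
    F gray
      B gray
        G gray
          A gray
            A→B: B is gray → back edge
First back edge: A → B.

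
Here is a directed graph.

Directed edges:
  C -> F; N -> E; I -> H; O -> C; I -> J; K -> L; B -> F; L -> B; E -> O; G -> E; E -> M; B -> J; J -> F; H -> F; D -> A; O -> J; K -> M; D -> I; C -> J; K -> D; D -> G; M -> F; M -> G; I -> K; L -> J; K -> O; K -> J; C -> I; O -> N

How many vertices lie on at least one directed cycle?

9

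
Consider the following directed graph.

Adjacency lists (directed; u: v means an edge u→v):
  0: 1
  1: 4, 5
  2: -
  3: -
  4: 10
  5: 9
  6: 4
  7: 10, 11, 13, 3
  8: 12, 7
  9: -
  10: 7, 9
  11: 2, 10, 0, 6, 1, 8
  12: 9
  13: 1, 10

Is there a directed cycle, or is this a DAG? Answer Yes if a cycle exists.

Yes

DFS with white/gray/black marking, starting from 1:
1 gray
  4 gray
    10 gray
      7 gray
        7→10: 10 is gray → back edge
Back edge found, so a cycle exists: 10 → 7 → 10.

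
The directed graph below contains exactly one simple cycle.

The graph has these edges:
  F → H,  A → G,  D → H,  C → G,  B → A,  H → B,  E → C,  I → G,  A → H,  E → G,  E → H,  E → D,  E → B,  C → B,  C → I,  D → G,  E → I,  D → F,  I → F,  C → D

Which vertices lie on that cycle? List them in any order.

A, B, H

DFS with gray/black marking from B:
B gray
  A gray
    G gray
    G black
    H gray
      H→B: B is gray → back edge
Back edge closes the cycle B → A → H → B; its vertices are {A, B, H}.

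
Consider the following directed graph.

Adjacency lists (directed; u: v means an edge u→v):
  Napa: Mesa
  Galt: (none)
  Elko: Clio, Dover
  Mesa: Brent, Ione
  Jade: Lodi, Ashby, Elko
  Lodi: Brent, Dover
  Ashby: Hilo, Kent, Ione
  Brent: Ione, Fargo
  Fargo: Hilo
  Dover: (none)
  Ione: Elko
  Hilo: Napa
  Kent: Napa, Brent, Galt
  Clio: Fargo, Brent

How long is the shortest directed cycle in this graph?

For each vertex v, BFS finds the shortest path from v back to v.
The shortest such closed walk is Elko → Clio → Brent → Ione → Elko, length 4.

4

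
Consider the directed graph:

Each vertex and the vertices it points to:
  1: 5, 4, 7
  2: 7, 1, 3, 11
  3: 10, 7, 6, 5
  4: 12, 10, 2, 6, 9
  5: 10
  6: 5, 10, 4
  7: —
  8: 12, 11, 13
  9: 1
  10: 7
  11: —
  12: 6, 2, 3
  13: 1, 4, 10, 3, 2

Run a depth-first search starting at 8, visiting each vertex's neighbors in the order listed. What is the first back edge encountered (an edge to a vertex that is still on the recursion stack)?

4→12

DFS from 8 (visiting each vertex's neighbors in the order listed); mark gray on enter, black on exit:
8 gray
  12 gray
    6 gray
      5 gray
        10 gray
          7 gray
          7 black
        10 black
      5 black
      6→10: 10 black — skip
      4 gray
        4→12: 12 is gray → back edge
First back edge: 4 → 12.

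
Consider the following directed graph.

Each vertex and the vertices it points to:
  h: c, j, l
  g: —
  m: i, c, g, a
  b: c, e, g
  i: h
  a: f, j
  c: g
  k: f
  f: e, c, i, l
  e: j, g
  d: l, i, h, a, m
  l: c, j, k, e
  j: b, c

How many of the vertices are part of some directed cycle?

8

A vertex is on a directed cycle iff it belongs to a strongly connected component of size ≥ 2 (or has a self-loop).
The vertices on cycles are {b, e, f, h, i, j, k, l} — 8 in total.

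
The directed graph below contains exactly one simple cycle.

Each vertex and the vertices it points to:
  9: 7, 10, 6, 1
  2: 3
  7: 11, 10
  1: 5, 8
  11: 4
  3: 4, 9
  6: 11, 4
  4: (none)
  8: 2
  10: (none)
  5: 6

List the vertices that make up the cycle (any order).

DFS with gray/black marking from 3:
3 gray
  4 gray
  4 black
  9 gray
    7 gray
      11 gray
        11→4: 4 black — skip
      11 black
      10 gray
      10 black
    7 black
    9→10: 10 black — skip
    6 gray
      6→11: 11 black — skip
      6→4: 4 black — skip
    6 black
    1 gray
      5 gray
        5→6: 6 black — skip
      5 black
      8 gray
        2 gray
          2→3: 3 is gray → back edge
Back edge closes the cycle 3 → 9 → 1 → 8 → 2 → 3; its vertices are {1, 2, 3, 8, 9}.

1, 2, 3, 8, 9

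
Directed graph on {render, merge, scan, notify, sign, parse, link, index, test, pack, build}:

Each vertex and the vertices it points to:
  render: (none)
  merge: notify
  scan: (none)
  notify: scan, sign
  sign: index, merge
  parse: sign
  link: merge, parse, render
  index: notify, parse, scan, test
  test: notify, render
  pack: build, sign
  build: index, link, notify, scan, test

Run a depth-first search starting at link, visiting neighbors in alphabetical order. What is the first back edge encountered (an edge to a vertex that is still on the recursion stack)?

index->notify

DFS from link (visiting neighbors in alphabetical order); mark gray on enter, black on exit:
link gray
  merge gray
    notify gray
      scan gray
      scan black
      sign gray
        index gray
          index→notify: notify is gray → back edge
First back edge: index → notify.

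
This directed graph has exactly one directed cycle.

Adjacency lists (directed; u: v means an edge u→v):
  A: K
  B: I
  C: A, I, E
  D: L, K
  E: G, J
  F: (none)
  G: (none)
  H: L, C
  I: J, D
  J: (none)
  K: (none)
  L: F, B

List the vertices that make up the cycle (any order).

DFS with gray/black marking from L:
L gray
  F gray
  F black
  B gray
    I gray
      J gray
      J black
      D gray
        D→L: L is gray → back edge
Back edge closes the cycle L → B → I → D → L; its vertices are {B, D, I, L}.

B, D, I, L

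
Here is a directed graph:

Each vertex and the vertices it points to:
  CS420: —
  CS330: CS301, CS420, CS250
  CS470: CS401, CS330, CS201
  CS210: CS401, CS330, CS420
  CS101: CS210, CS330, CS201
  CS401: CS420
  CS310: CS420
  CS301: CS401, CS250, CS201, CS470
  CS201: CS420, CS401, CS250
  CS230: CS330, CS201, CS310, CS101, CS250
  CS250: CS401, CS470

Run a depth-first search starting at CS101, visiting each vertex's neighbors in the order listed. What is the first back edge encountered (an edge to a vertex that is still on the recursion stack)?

DFS from CS101 (visiting each vertex's neighbors in the order listed); mark gray on enter, black on exit:
CS101 gray
  CS210 gray
    CS401 gray
      CS420 gray
      CS420 black
    CS401 black
    CS330 gray
      CS301 gray
        CS301→CS401: CS401 black — skip
        CS250 gray
          CS250→CS401: CS401 black — skip
          CS470 gray
            CS470→CS401: CS401 black — skip
            CS470→CS330: CS330 is gray → back edge
First back edge: CS470 → CS330.

CS470→CS330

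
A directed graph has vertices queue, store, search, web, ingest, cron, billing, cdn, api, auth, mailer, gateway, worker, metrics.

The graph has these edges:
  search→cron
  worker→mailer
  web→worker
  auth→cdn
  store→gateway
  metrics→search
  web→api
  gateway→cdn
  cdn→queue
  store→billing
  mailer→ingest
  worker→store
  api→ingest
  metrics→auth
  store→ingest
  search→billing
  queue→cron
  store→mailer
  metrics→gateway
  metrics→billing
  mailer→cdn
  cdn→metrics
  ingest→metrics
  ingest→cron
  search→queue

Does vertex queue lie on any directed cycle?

No

queue lies on a cycle iff there is a path from queue back to itself.
Exploring from queue, it never reaches itself; equivalently, its strongly connected component is a singleton.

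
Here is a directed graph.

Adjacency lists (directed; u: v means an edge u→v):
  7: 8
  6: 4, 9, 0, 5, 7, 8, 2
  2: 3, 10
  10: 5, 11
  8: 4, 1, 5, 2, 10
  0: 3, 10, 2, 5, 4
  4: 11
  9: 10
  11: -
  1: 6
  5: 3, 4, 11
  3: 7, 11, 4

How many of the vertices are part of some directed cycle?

A vertex is on a directed cycle iff it belongs to a strongly connected component of size ≥ 2 (or has a self-loop).
The vertices on cycles are {0, 1, 2, 3, 5, 6, 7, 8, 9, 10} — 10 in total.

10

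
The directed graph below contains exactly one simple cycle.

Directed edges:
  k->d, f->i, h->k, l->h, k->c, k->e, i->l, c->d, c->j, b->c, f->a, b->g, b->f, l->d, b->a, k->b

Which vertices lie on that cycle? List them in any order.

DFS with gray/black marking from k:
k gray
  c gray
    d gray
    d black
    j gray
    j black
  c black
  b gray
    f gray
      i gray
        l gray
          l→d: d black — skip
          h gray
            h→k: k is gray → back edge
Back edge closes the cycle k → b → f → i → l → h → k; its vertices are {b, f, h, i, k, l}.

b, f, h, i, k, l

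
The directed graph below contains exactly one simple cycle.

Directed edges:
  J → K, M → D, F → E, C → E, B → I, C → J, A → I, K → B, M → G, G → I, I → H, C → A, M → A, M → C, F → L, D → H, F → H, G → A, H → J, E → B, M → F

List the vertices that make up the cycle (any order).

B, H, I, J, K

DFS with gray/black marking from J:
J gray
  K gray
    B gray
      I gray
        H gray
          H→J: J is gray → back edge
Back edge closes the cycle J → K → B → I → H → J; its vertices are {B, H, I, J, K}.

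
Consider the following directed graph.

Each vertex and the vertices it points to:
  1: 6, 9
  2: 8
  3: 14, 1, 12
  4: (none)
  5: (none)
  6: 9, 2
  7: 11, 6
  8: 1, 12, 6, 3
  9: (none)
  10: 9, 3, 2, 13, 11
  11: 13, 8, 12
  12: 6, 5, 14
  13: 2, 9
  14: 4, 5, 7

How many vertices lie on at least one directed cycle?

A vertex is on a directed cycle iff it belongs to a strongly connected component of size ≥ 2 (or has a self-loop).
The vertices on cycles are {1, 2, 3, 6, 7, 8, 11, 12, 13, 14} — 10 in total.

10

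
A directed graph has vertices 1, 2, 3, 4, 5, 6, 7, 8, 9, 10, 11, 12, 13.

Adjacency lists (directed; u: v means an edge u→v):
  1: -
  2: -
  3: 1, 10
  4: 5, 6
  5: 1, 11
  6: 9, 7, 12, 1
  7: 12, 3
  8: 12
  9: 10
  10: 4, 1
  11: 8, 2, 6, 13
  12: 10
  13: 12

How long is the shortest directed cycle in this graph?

4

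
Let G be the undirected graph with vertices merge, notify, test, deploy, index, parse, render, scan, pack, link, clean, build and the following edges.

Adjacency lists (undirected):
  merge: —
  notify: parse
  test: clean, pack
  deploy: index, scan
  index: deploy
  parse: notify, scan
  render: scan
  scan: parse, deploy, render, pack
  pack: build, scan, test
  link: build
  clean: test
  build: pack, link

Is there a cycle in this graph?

DFS, tracking each vertex's parent; an edge to a visited non-parent vertex closes a cycle.
Start from index:
visit index (parent –)
  visit deploy (parent index)
    deploy–index: parent, skip
    visit scan (parent deploy)
      visit parse (parent scan)
        visit notify (parent parse)
          notify–parse: parent, skip
        parse–scan: parent, skip
      scan–deploy: parent, skip
      visit render (parent scan)
        render–scan: parent, skip
      visit pack (parent scan)
        visit build (parent pack)
          build–pack: parent, skip
          visit link (parent build)
            link–build: parent, skip
        pack–scan: parent, skip
        visit test (parent pack)
          visit clean (parent test)
            clean–test: parent, skip
          test–pack: parent, skip
visit merge (parent –)
No non-parent visited neighbor found — the graph is a forest.

No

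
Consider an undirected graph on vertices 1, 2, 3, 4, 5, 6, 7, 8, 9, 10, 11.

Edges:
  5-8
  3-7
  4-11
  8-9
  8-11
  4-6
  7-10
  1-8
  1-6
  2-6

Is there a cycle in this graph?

DFS, tracking each vertex's parent; an edge to a visited non-parent vertex closes a cycle.
Start from 6:
visit 6 (parent –)
  visit 1 (parent 6)
    1–6: parent, skip
    visit 8 (parent 1)
      visit 9 (parent 8)
        9–8: parent, skip
      8–1: parent, skip
      visit 5 (parent 8)
        5–8: parent, skip
      visit 11 (parent 8)
        11–8: parent, skip
        visit 4 (parent 11)
          4–6: 6 visited and ≠ parent → cycle
Cycle: 6 – 1 – 8 – 11 – 4 – 6.

Yes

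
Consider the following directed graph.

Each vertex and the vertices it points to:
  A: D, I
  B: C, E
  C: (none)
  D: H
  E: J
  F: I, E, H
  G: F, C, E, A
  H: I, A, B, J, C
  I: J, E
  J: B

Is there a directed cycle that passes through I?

No

I lies on a cycle iff there is a path from I back to itself.
Exploring from I, it never reaches itself; equivalently, its strongly connected component is a singleton.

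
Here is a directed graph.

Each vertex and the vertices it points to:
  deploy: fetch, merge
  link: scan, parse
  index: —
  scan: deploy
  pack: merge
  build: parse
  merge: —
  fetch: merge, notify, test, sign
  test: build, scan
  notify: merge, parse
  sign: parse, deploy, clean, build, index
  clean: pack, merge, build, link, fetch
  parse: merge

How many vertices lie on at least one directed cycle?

7

A vertex is on a directed cycle iff it belongs to a strongly connected component of size ≥ 2 (or has a self-loop).
The vertices on cycles are {link, scan, sign, test, clean, fetch, deploy} — 7 in total.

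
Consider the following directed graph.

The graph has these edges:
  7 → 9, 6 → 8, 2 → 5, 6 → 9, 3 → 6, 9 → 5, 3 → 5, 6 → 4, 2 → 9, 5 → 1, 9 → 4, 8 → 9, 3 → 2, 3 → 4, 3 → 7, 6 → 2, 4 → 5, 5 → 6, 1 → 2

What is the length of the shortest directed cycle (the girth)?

For each vertex v, BFS finds the shortest path from v back to v.
The shortest such closed walk is 5 → 1 → 2 → 5, length 3.

3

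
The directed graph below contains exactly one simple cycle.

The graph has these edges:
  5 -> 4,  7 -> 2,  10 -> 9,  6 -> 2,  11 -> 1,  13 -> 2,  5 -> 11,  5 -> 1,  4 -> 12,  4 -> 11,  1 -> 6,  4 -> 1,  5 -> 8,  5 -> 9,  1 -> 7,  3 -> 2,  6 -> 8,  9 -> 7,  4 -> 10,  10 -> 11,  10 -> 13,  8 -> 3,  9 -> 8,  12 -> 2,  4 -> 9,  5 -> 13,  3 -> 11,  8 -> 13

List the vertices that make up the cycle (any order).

1, 3, 6, 8, 11

DFS with gray/black marking from 1:
1 gray
  6 gray
    8 gray
      13 gray
        2 gray
        2 black
      13 black
      3 gray
        3→2: 2 black — skip
        11 gray
          11→1: 1 is gray → back edge
Back edge closes the cycle 1 → 6 → 8 → 3 → 11 → 1; its vertices are {1, 3, 6, 8, 11}.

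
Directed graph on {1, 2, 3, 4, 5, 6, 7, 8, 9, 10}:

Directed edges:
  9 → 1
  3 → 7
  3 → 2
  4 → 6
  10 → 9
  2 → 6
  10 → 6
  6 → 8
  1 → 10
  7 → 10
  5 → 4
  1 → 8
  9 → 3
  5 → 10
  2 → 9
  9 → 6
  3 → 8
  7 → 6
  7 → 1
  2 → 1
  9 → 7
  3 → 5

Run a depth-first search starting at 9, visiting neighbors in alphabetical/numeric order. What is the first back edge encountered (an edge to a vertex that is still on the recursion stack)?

10→9

DFS from 9 (visiting neighbors in alphabetical/numeric order); mark gray on enter, black on exit:
9 gray
  1 gray
    8 gray
    8 black
    10 gray
      6 gray
        6→8: 8 black — skip
      6 black
      10→9: 9 is gray → back edge
First back edge: 10 → 9.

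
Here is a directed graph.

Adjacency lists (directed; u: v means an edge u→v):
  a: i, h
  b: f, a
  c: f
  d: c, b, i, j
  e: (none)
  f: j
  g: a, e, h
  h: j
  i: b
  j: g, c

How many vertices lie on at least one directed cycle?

8

A vertex is on a directed cycle iff it belongs to a strongly connected component of size ≥ 2 (or has a self-loop).
The vertices on cycles are {a, b, c, f, g, h, i, j} — 8 in total.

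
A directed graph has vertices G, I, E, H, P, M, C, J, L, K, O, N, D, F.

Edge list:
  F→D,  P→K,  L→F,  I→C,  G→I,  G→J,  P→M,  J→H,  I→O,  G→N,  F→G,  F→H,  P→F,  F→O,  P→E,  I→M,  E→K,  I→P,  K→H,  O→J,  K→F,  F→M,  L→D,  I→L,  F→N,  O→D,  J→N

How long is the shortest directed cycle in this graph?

4

For each vertex v, BFS finds the shortest path from v back to v.
The shortest such closed walk is G → I → L → F → G, length 4.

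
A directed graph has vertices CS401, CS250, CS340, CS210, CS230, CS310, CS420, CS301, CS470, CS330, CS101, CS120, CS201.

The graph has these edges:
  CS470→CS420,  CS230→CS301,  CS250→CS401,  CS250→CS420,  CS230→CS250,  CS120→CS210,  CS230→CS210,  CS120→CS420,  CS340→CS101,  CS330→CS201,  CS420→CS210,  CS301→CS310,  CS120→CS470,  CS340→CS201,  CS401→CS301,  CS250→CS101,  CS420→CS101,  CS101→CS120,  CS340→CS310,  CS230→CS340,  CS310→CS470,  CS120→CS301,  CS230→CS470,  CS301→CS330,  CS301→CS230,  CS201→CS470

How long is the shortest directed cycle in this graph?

2

For each vertex v, BFS finds the shortest path from v back to v.
The shortest such closed walk is CS230 → CS301 → CS230, length 2.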